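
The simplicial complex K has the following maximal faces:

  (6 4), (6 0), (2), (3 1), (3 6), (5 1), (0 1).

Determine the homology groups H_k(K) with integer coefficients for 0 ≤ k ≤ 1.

H_0 ≅ Z^2,  H_1 ≅ Z.

Fix the vertex order 0 < 1 < 2 < 3 < 4 < 5 < 6 and write every simplex with vertices in increasing order. Then dim K = 1 and the simplices of K are:

  0-simplices (7): [0], [1], [2], [3], [4], [5], [6]
  1-simplices (6): [0,1], [0,6], [1,3], [1,5], [3,6], [4,6]

giving chain groups C_0 ≅ Z^7, C_1 ≅ Z^6.

Boundary ∂_1: C_1 → C_0 maps an edge to its endpoints' difference, ∂[p,q] = q − p. For instance
  ∂[1,3] = [3] − [1].
The 7×6 boundary matrix has rank 5 and Smith normal form diag(1,1,1,1,1).

From H_k ≅ ker(∂_k) / im(∂_{k+1}) we obtain:

  H_0: rank C_0 − rank ∂_1 = 7 − 5 = 2, and the invariant factors of ∂_1 are all 1, so H_0 ≅ Z^2.
  H_1: rank ker ∂_1 − rank ∂_2 = (6 − 5) − 0 = 1, and there is no ∂_2, so H_1 ≅ Z.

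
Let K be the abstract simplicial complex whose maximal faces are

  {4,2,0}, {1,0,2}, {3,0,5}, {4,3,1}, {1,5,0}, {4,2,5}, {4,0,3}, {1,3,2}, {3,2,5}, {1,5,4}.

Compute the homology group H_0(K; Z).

Order the vertices as 0 < 1 < 2 < 3 < 4 < 5. Listing each simplex with vertices in this order, K has dimension 2 with simplices:

  0-simplices (6): [0], [1], [2], [3], [4], [5]
  1-simplices (15): [0,1], [0,2], [0,3], [0,4], [0,5], [1,2], [1,3], [1,4], [1,5], [2,3], [2,4], [2,5], [3,4], [3,5], [4,5]
  2-simplices (10): [0,1,2], [0,1,5], [0,2,4], [0,3,4], [0,3,5], [1,2,3], [1,3,4], [1,4,5], [2,3,5], [2,4,5]

giving chain groups C_0 ≅ Z^6, C_1 ≅ Z^15, C_2 ≅ Z^10.

∂_1: C_1 → C_0 maps an edge to its endpoints' difference, ∂[p,q] = q − p.
The 6×15 boundary matrix has rank 5 and Smith normal form diag(1,1,1,1,1).

The boundary map ∂_2: C_2 → C_1 acts by ∂[p,q,r] = [q,r] − [p,r] + [p,q]. For instance
  ∂[0,1,5] = [1,5] − [0,5] + [0,1],
  ∂[1,2,3] = [2,3] − [1,3] + [1,2].
This gives a 15×10 integer matrix of rank 10; reducing to Smith normal form yields diagonal entries (1,1,1,1,1,1,1,1,1,2).

From H_k ≅ ker(∂_k) / im(∂_{k+1}) we obtain:

  H_0: rank C_0 − rank ∂_1 = 6 − 5 = 1, and the invariant factors of ∂_1 are all 1, so H_0 ≅ Z.

(K is a triangulation of the real projective plane RP^2.)

H_0 ≅ Z.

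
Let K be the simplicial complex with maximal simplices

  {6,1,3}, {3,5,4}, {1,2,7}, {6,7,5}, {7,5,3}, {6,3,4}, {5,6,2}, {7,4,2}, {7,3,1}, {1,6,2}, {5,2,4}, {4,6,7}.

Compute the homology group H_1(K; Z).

H_1 ≅ Z/2.

We work with the vertex ordering 1 < 2 < 3 < 4 < 5 < 6 < 7. The simplices of K, each written with vertices in increasing order, are:

  0-simplices (7): [1], [2], [3], [4], [5], [6], [7]
  1-simplices (18): [1,2], [1,3], [1,6], [1,7], [2,4], [2,5], [2,6], [2,7], [3,4], [3,5], [3,6], [3,7], [4,5], [4,6], [4,7], [5,6], [5,7], [6,7]
  2-simplices (12): [1,2,6], [1,2,7], [1,3,6], [1,3,7], [2,4,5], [2,4,7], [2,5,6], [3,4,5], [3,4,6], [3,5,7], [4,6,7], [5,6,7]

giving chain groups C_0 ≅ Z^7, C_1 ≅ Z^18, C_2 ≅ Z^12.

Boundary ∂_1: C_1 → C_0 sends each edge [p,q] (with p < q) to q − p. For instance
  ∂[2,5] = [5] − [2].
The resulting 7×18 matrix has rank 6, and its Smith normal form has invariant factors (1,1,1,1,1,1).

∂_2: C_2 → C_1 maps a triangle to the signed sum of its edges. For instance
  ∂[1,2,7] = [2,7] − [1,7] + [1,2],
  ∂[2,5,6] = [5,6] − [2,6] + [2,5].
As a 18×12 matrix over Z this has rank 12, with invariant factors (1,1,1,1,1,1,1,1,1,1,1,2).

Reading off H_k = ker ∂_k / im ∂_{k+1}:

  H_1: rank ker ∂_1 − rank ∂_2 = (18 − 6) − 12 = 0, and ∂_2 has invariant factor 2 > 1, so H_1 = Z/2.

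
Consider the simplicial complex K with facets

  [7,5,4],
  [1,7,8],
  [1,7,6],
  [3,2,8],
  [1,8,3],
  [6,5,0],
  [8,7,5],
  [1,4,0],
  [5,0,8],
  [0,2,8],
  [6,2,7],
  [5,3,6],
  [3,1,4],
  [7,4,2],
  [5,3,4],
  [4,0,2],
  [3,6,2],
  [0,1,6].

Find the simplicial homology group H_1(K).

H_1 ≅ Z^2.

Order the vertices as 0 < 1 < 2 < 3 < 4 < 5 < 6 < 7 < 8. Listing each simplex with vertices in this order, K has dimension 2 with simplices:

  0-simplices (9): [0], [1], [2], [3], [4], [5], [6], [7], [8]
  1-simplices (27): (27 of them)
  2-simplices (18): [0,1,4], [0,1,6], [0,2,4], [0,2,8], [0,5,6], [0,5,8], [1,3,4], [1,3,8], [1,6,7], [1,7,8], [2,3,6], [2,3,8], [2,4,7], [2,6,7], [3,4,5], [3,5,6], [4,5,7], [5,7,8]

so the chain groups are C_0 ≅ Z^9, C_1 ≅ Z^27, C_2 ≅ Z^18.

∂_1: C_1 → C_0 is given by ∂[p,q] = [q] − [p].
As a 9×27 matrix over Z this has rank 8, with invariant factors (1,1,1,1,1,1,1,1).

Boundary ∂_2: C_2 → C_1 sends each 2-simplex [p,q,r] to [q,r] − [p,r] + [p,q]. For instance
  ∂[5,7,8] = [7,8] − [5,8] + [5,7],
  ∂[2,3,6] = [3,6] − [2,6] + [2,3].
This gives a 27×18 integer matrix of rank 17; reducing to Smith normal form yields diagonal entries (1,1,1,1,1,1,1,1,1,1,1,1,1,1,1,1,1).

Now H_k = ker ∂_k / im ∂_{k+1}, so:

  H_1: rank ker ∂_1 − rank ∂_2 = (27 − 8) − 17 = 2, and the invariant factors of ∂_2 are all 1, so H_1 ≅ Z^2.

(K is a triangulation of the torus T^2.)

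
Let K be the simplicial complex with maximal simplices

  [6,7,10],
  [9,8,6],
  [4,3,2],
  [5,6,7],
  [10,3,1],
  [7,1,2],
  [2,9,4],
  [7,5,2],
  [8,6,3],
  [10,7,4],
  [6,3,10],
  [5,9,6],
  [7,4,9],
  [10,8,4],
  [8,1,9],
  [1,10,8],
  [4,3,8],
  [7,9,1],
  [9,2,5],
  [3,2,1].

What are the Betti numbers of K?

Order the vertices as 1 < 2 < 3 < 4 < 5 < 6 < 7 < 8 < 9 < 10. Listing each simplex with vertices in this order, K has dimension 2 with simplices:

  0-simplices (10): [1], [2], [3], [4], [5], [6], [7], [8], [9], [10]
  1-simplices (30): (30 of them)
  2-simplices (20): (20 of them)

Hence C_0 ≅ Z^10, C_1 ≅ Z^30, C_2 ≅ Z^20.

∂_1: C_1 → C_0 is given by ∂[p,q] = [q] − [p]. For instance
  ∂[4,9] = [9] − [4].
This gives a 10×30 integer matrix of rank 9; reducing to Smith normal form yields diagonal entries (1,1,1,1,1,1,1,1,1).

∂_2: C_2 → C_1 sends each 2-simplex [p,q,r] to [q,r] − [p,r] + [p,q]. For instance
  ∂[2,3,4] = [3,4] − [2,4] + [2,3],
  ∂[3,6,8] = [6,8] − [3,8] + [3,6].
As a 30×20 matrix over Z this has rank 20, with invariant factors (1,1,1,1,1,1,1,1,1,1,1,1,1,1,1,1,1,1,1,2).

Computing H_k = (kernel of ∂_k) / (image of ∂_{k+1}):

  H_0: rank C_0 − rank ∂_1 = 10 − 9 = 1, and the invariant factors of ∂_1 are all 1, so H_0 = Z.
  H_1: rank ker ∂_1 − rank ∂_2 = (30 − 9) − 20 = 1, and ∂_2 has invariant factor 2 > 1, so H_1 = Z × Z/2.
  H_2: rank ker ∂_2 − rank ∂_3 = (20 − 20) − 0 = 0, and there is no ∂_3, so H_2 = 0.

(K is a triangulation of the Klein bottle.)

Hence the Betti numbers are b_0 = 1, b_1 = 1, b_2 = 0.

b_0 = 1, b_1 = 1, b_2 = 0.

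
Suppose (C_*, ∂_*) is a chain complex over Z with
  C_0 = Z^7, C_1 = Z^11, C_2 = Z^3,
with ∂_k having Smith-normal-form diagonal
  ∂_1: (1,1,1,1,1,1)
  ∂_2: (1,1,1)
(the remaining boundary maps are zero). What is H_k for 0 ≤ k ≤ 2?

H_0: b_0 = 7 − 0 − 6 = 1; torsion from ∂_1 factors > 1: none. So H_0 = Z.
H_1: b_1 = 11 − 6 − 3 = 2; torsion from ∂_2 factors > 1: none. So H_1 = Z^2.
H_2: b_2 = 3 − 3 − 0 = 0; torsion from ∂_3 factors > 1: none. So H_2 = 0.

H_0 = Z,  H_1 = Z^2,  H_2 = 0.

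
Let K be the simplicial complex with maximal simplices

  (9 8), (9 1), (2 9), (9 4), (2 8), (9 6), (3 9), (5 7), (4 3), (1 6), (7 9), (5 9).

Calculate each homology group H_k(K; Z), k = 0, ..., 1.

H_0 = Z,  H_1 = Z^4.

Take the total order 1 < 2 < 3 < 4 < 5 < 6 < 7 < 8 < 9 on the vertex set. Then K (dimension 1) consists of the simplices:

  0-simplices (9): [1], [2], [3], [4], [5], [6], [7], [8], [9]
  1-simplices (12): [1,6], [1,9], [2,8], [2,9], [3,4], [3,9], [4,9], [5,7], [5,9], [6,9], [7,9], [8,9]

giving chain groups C_0 ≅ Z^9, C_1 ≅ Z^12.

Boundary ∂_1: C_1 → C_0 is given by ∂[p,q] = [q] − [p]. For instance
  ∂[2,9] = [9] − [2].
The resulting 9×12 matrix has rank 8, and its Smith normal form has invariant factors (1,1,1,1,1,1,1,1).

Computing H_k = (kernel of ∂_k) / (image of ∂_{k+1}):

  H_0: rank C_0 − rank ∂_1 = 9 − 8 = 1, and the invariant factors of ∂_1 are all 1, so H_0 ≅ Z.
  H_1: rank ker ∂_1 − rank ∂_2 = (12 − 8) − 0 = 4, and there is no ∂_2, so H_1 ≅ Z^4.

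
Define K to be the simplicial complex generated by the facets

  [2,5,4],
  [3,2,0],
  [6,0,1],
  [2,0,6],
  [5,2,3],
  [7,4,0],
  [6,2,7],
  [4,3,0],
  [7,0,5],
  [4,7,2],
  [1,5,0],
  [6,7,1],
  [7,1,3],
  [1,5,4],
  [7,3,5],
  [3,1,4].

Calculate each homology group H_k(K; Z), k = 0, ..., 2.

We work with the vertex ordering 0 < 1 < 2 < 3 < 4 < 5 < 6 < 7. The simplices of K, each written with vertices in increasing order, are:

  0-simplices (8): [0], [1], [2], [3], [4], [5], [6], [7]
  1-simplices (24): (24 of them)
  2-simplices (16): [0,1,5], [0,1,6], [0,2,3], [0,2,6], [0,3,4], [0,4,7], [0,5,7], [1,3,4], [1,3,7], [1,4,5], [1,6,7], [2,3,5], [2,4,5], [2,4,7], [2,6,7], [3,5,7]

Hence C_0 ≅ Z^8, C_1 ≅ Z^24, C_2 ≅ Z^16.

∂_1: C_1 → C_0 is given by ∂[p,q] = [q] − [p]. For instance
  ∂[3,4] = [4] − [3].
This gives a 8×24 integer matrix of rank 7; reducing to Smith normal form yields diagonal entries (1,1,1,1,1,1,1).

The boundary map ∂_2: C_2 → C_1 maps a triangle to the signed sum of its edges. For instance
  ∂[2,4,5] = [4,5] − [2,5] + [2,4],
  ∂[2,3,5] = [3,5] − [2,5] + [2,3].
The 24×16 boundary matrix has rank 15 and Smith normal form diag(1,1,1,1,1,1,1,1,1,1,1,1,1,1,1).

From H_k ≅ ker(∂_k) / im(∂_{k+1}) we obtain:

  H_0: rank C_0 − rank ∂_1 = 8 − 7 = 1, and the invariant factors of ∂_1 are all 1, so H_0 ≅ Z.
  H_1: rank ker ∂_1 − rank ∂_2 = (24 − 7) − 15 = 2, and the invariant factors of ∂_2 are all 1, so H_1 ≅ Z^2.
  H_2: rank ker ∂_2 − rank ∂_3 = (16 − 15) − 0 = 1, and there is no ∂_3, so H_2 ≅ Z.

H_0 = Z,  H_1 = Z^2,  H_2 = Z.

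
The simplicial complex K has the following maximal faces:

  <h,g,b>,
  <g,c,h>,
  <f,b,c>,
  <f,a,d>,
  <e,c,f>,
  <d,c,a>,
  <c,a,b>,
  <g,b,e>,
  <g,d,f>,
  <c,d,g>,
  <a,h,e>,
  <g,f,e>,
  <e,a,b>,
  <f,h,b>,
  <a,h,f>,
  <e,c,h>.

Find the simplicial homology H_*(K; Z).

Fix the vertex order a < b < c < d < e < f < g < h and write every simplex with vertices in increasing order. Then dim K = 2 and the simplices of K are:

  0-simplices (8): a, b, c, d, e, f, g, h
  1-simplices (24): ab, ac, ad, ae, af, ah, bc, be, bf, bg, bh, cd, ce, cf, cg, ch, df, dg, ef, eg, eh, fg, fh, gh
  2-simplices (16): abc, abe, acd, adf, aeh, afh, bcf, beg, bfh, bgh, cdg, cef, ceh, cgh, dfg, efg

so the chain groups are C_0 ≅ Z^8, C_1 ≅ Z^24, C_2 ≅ Z^16.

∂_1: C_1 → C_0 is given by ∂[p,q] = [q] − [p]. For instance
  ∂eh = h − e.
This gives a 8×24 integer matrix of rank 7; reducing to Smith normal form yields diagonal entries (1,1,1,1,1,1,1).

The boundary map ∂_2: C_2 → C_1 sends each 2-simplex [p,q,r] to [q,r] − [p,r] + [p,q]. For instance
  ∂cgh = gh − ch + cg,
  ∂abc = bc − ac + ab.
This gives a 24×16 integer matrix of rank 15; reducing to Smith normal form yields diagonal entries (1,1,1,1,1,1,1,1,1,1,1,1,1,1,1).

From H_k ≅ ker(∂_k) / im(∂_{k+1}) we obtain:

  H_0: rank C_0 − rank ∂_1 = 8 − 7 = 1, and the invariant factors of ∂_1 are all 1, so H_0 = Z.
  H_1: rank ker ∂_1 − rank ∂_2 = (24 − 7) − 15 = 2, and the invariant factors of ∂_2 are all 1, so H_1 = Z^2.
  H_2: rank ker ∂_2 − rank ∂_3 = (16 − 15) − 0 = 1, and there is no ∂_3, so H_2 = Z.

As a check, the Euler characteristic is 8 − 24 + 16 = 0, which agrees with 1 − 2 + 1 = 0.

H_0 = Z,  H_1 = Z^2,  H_2 = Z.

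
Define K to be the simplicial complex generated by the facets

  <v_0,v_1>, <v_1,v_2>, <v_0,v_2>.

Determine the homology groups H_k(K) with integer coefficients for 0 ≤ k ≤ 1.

H_0 = Z,  H_1 = Z.

K has 3 vertices, 3 edges.
rank ∂_0 = 0, rank ∂_1 = 2 ⇒ b_0 = 3 − 0 − 2 = 1; all invariant factors of ∂_1 are 1 so no torsion. So H_0 ≅ Z.
rank ∂_1 = 2, rank ∂_2 = 0 ⇒ b_1 = 3 − 2 − 0 = 1. So H_1 ≅ Z.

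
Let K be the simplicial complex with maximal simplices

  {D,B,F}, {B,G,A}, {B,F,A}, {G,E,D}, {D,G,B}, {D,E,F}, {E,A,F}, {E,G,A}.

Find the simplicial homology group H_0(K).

We work with the vertex ordering A < B < D < E < F < G. The simplices of K, each written with vertices in increasing order, are:

  0-simplices (6): A, B, D, E, F, G
  1-simplices (12): AB, AE, AF, AG, BD, BF, BG, DE, DF, DG, EF, EG
  2-simplices (8): ABF, ABG, AEF, AEG, BDF, BDG, DEF, DEG

Hence C_0 ≅ Z^6, C_1 ≅ Z^12, C_2 ≅ Z^8.

∂_1: C_1 → C_0 sends each edge [p,q] (with p < q) to q − p. For instance
  ∂DF = F − D.
As a 6×12 matrix over Z this has rank 5, with invariant factors (1,1,1,1,1).

The boundary map ∂_2: C_2 → C_1 sends each 2-simplex [p,q,r] to [q,r] − [p,r] + [p,q]. For instance
  ∂BDF = DF − BF + BD,
  ∂ABF = BF − AF + AB.
The 12×8 boundary matrix has rank 7 and Smith normal form diag(1,1,1,1,1,1,1).

Computing H_k = (kernel of ∂_k) / (image of ∂_{k+1}):

  H_0: rank C_0 − rank ∂_1 = 6 − 5 = 1, and the invariant factors of ∂_1 are all 1, so H_0 ≅ Z.

(K is a triangulation of the 2-sphere S^2.)

H_0 ≅ Z.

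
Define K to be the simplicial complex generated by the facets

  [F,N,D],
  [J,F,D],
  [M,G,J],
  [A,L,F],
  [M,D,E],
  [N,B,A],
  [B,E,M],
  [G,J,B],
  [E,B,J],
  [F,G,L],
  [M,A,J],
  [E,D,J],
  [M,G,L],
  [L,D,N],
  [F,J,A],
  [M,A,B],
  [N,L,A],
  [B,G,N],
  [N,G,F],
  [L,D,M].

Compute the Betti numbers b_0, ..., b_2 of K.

b_0 = 1, b_1 = 1, b_2 = 0.

Fix the vertex order A < B < D < E < F < G < J < L < M < N and write every simplex with vertices in increasing order. Then dim K = 2 and the simplices of K are:

  0-simplices (10): A, B, D, E, F, G, J, L, M, N
  1-simplices (30): AB, AF, AJ, AL, AM, AN, BE, BG, BJ, BM, BN, DE, DF, DJ, DL, DM, DN, EJ, EM, FG, FJ, FL, FN, GJ, GL, GM, GN, JM, LM, LN
  2-simplices (20): ABM, ABN, AFJ, AFL, AJM, ALN, BEJ, BEM, BGJ, BGN, DEJ, DEM, DFJ, DFN, DLM, DLN, FGL, FGN, GJM, GLM

Hence C_0 ≅ Z^10, C_1 ≅ Z^30, C_2 ≅ Z^20.

∂_1: C_1 → C_0 maps an edge to its endpoints' difference, ∂[p,q] = q − p. For instance
  ∂FL = L − F.
This gives a 10×30 integer matrix of rank 9; reducing to Smith normal form yields diagonal entries (1,1,1,1,1,1,1,1,1).

The boundary map ∂_2: C_2 → C_1 sends each 2-simplex [p,q,r] to [q,r] − [p,r] + [p,q]. For instance
  ∂DEJ = EJ − DJ + DE,
  ∂FGN = GN − FN + FG.
This gives a 30×20 integer matrix of rank 20; reducing to Smith normal form yields diagonal entries (1,1,1,1,1,1,1,1,1,1,1,1,1,1,1,1,1,1,1,2).

Computing H_k = (kernel of ∂_k) / (image of ∂_{k+1}):

  H_0: rank C_0 − rank ∂_1 = 10 − 9 = 1, and the invariant factors of ∂_1 are all 1, so H_0 ≅ Z.
  H_1: rank ker ∂_1 − rank ∂_2 = (30 − 9) − 20 = 1, and ∂_2 has invariant factor 2 > 1, so H_1 ≅ Z × Z/2.
  H_2: rank ker ∂_2 − rank ∂_3 = (20 − 20) − 0 = 0, and there is no ∂_3, so H_2 ≅ 0.

As a check, the Euler characteristic is 10 − 30 + 20 = 0, which agrees with 1 − 1 + 0 = 0.

Hence the Betti numbers are b_0 = 1, b_1 = 1, b_2 = 0.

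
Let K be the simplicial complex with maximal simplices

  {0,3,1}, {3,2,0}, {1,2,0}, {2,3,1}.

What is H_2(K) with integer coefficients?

H_2 = Z.

Take the total order 0 < 1 < 2 < 3 on the vertex set. Then K (dimension 2) consists of the simplices:

  0-simplices (4): [0], [1], [2], [3]
  1-simplices (6): [0,1], [0,2], [0,3], [1,2], [1,3], [2,3]
  2-simplices (4): [0,1,2], [0,1,3], [0,2,3], [1,2,3]

Hence C_0 ≅ Z^4, C_1 ≅ Z^6, C_2 ≅ Z^4.

Boundary ∂_1: C_1 → C_0 is given by ∂[p,q] = [q] − [p].
As a 4×6 matrix over Z this has rank 3, with invariant factors (1,1,1).

∂_2: C_2 → C_1 acts by ∂[p,q,r] = [q,r] − [p,r] + [p,q]. For instance
  ∂[0,1,2] = [1,2] − [0,2] + [0,1],
  ∂[0,1,3] = [1,3] − [0,3] + [0,1].
The resulting 6×4 matrix has rank 3, and its Smith normal form has invariant factors (1,1,1).

Computing H_k = (kernel of ∂_k) / (image of ∂_{k+1}):

  H_2: rank ker ∂_2 − rank ∂_3 = (4 − 3) − 0 = 1, and there is no ∂_3, so H_2 ≅ Z.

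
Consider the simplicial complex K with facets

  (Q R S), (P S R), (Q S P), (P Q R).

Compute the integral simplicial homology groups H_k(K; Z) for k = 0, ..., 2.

Fix the vertex order P < Q < R < S and write every simplex with vertices in increasing order. Then dim K = 2 and the simplices of K are:

  0-simplices (4): P, Q, R, S
  1-simplices (6): PQ, PR, PS, QR, QS, RS
  2-simplices (4): PQR, PQS, PRS, QRS

so the chain groups are C_0 ≅ Z^4, C_1 ≅ Z^6, C_2 ≅ Z^4.

Boundary ∂_1: C_1 → C_0 sends each edge [p,q] (with p < q) to q − p.
As a 4×6 matrix over Z this has rank 3, with invariant factors (1,1,1).

The boundary map ∂_2: C_2 → C_1 sends each 2-simplex [p,q,r] to [q,r] − [p,r] + [p,q]. For instance
  ∂PQS = QS − PS + PQ,
  ∂QRS = RS − QS + QR.
As a 6×4 matrix over Z this has rank 3, with invariant factors (1,1,1).

From H_k ≅ ker(∂_k) / im(∂_{k+1}) we obtain:

  H_0: rank C_0 − rank ∂_1 = 4 − 3 = 1, and the invariant factors of ∂_1 are all 1, so H_0 ≅ Z.
  H_1: rank ker ∂_1 − rank ∂_2 = (6 − 3) − 3 = 0, and the invariant factors of ∂_2 are all 1, so H_1 ≅ 0.
  H_2: rank ker ∂_2 − rank ∂_3 = (4 − 3) − 0 = 1, and there is no ∂_3, so H_2 ≅ Z.

As a check, the Euler characteristic is 4 − 6 + 4 = 2, which agrees with 1 − 0 + 1 = 2.
(K is a triangulation of the 2-sphere S^2.)

H_0 ≅ Z,  H_1 = 0,  H_2 ≅ Z.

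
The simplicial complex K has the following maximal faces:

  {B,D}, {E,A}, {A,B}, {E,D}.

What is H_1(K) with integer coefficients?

H_1 ≅ Z.

K has 4 vertices, 4 edges.
rank ∂_1 = 3, rank ∂_2 = 0 ⇒ b_1 = 4 − 3 − 0 = 1. So H_1 ≅ Z.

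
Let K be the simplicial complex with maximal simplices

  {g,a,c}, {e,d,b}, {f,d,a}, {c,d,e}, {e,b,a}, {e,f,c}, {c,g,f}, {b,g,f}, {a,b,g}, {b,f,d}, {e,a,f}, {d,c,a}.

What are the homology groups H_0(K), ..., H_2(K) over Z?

Order the vertices as a < b < c < d < e < f < g. Listing each simplex with vertices in this order, K has dimension 2 with simplices:

  0-simplices (7): a, b, c, d, e, f, g
  1-simplices (18): ab, ac, ad, ae, af, ag, bd, be, bf, bg, cd, ce, cf, cg, de, df, ef, fg
  2-simplices (12): abe, abg, acd, acg, adf, aef, bde, bdf, bfg, cde, cef, cfg

giving chain groups C_0 ≅ Z^7, C_1 ≅ Z^18, C_2 ≅ Z^12.

∂_1: C_1 → C_0 sends each edge [p,q] (with p < q) to q − p.
This gives a 7×18 integer matrix of rank 6; reducing to Smith normal form yields diagonal entries (1,1,1,1,1,1).

The boundary map ∂_2: C_2 → C_1 acts by ∂[p,q,r] = [q,r] − [p,r] + [p,q]. For instance
  ∂abe = be − ae + ab,
  ∂bde = de − be + bd.
As a 18×12 matrix over Z this has rank 12, with invariant factors (1,1,1,1,1,1,1,1,1,1,1,2).

Reading off H_k = ker ∂_k / im ∂_{k+1}:

  H_0: rank C_0 − rank ∂_1 = 7 − 6 = 1, and the invariant factors of ∂_1 are all 1, so H_0 ≅ Z.
  H_1: rank ker ∂_1 − rank ∂_2 = (18 − 6) − 12 = 0, and ∂_2 has invariant factor 2 > 1, so H_1 ≅ Z/2.
  H_2: rank ker ∂_2 − rank ∂_3 = (12 − 12) − 0 = 0, and there is no ∂_3, so H_2 ≅ 0.

H_0 = Z,  H_1 = Z/2,  H_2 = 0.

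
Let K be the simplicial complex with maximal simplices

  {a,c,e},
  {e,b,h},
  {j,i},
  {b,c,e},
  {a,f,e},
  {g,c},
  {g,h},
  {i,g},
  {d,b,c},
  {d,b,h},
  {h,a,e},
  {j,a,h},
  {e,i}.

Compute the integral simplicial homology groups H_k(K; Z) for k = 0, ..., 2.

H_0 ≅ Z,  H_1 ≅ Z^3,  H_2 = 0.

Fix the vertex order a < b < c < d < e < f < g < h < i < j and write every simplex with vertices in increasing order. Then dim K = 2 and the simplices of K are:

  0-simplices (10): a, b, c, d, e, f, g, h, i, j
  1-simplices (20): ac, ae, af, ah, aj, bc, bd, be, bh, cd, ce, cg, dh, ef, eh, ei, gh, gi, hj, ij
  2-simplices (8): ace, aef, aeh, ahj, bcd, bce, bdh, beh

Hence C_0 ≅ Z^10, C_1 ≅ Z^20, C_2 ≅ Z^8.

∂_1: C_1 → C_0 maps an edge to its endpoints' difference, ∂[p,q] = q − p.
As a 10×20 matrix over Z this has rank 9, with invariant factors (1,1,1,1,1,1,1,1,1).

Boundary ∂_2: C_2 → C_1 acts by ∂[p,q,r] = [q,r] − [p,r] + [p,q]. For instance
  ∂ahj = hj − aj + ah,
  ∂beh = eh − bh + be.
The resulting 20×8 matrix has rank 8, and its Smith normal form has invariant factors (1,1,1,1,1,1,1,1).

Computing H_k = (kernel of ∂_k) / (image of ∂_{k+1}):

  H_0: rank C_0 − rank ∂_1 = 10 − 9 = 1, and the invariant factors of ∂_1 are all 1, so H_0 ≅ Z.
  H_1: rank ker ∂_1 − rank ∂_2 = (20 − 9) − 8 = 3, and the invariant factors of ∂_2 are all 1, so H_1 ≅ Z^3.
  H_2: rank ker ∂_2 − rank ∂_3 = (8 − 8) − 0 = 0, and there is no ∂_3, so H_2 ≅ 0.

As a check, the Euler characteristic is 10 − 20 + 8 = -2, which agrees with 1 − 3 + 0 = -2.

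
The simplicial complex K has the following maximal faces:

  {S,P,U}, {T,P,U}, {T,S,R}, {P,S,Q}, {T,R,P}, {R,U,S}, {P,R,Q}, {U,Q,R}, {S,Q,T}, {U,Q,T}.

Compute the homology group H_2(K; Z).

Fix the vertex order P < Q < R < S < T < U and write every simplex with vertices in increasing order. Then dim K = 2 and the simplices of K are:

  0-simplices (6): P, Q, R, S, T, U
  1-simplices (15): PQ, PR, PS, PT, PU, QR, QS, QT, QU, RS, RT, RU, ST, SU, TU
  2-simplices (10): PQR, PQS, PRT, PSU, PTU, QRU, QST, QTU, RST, RSU

so the chain groups are C_0 ≅ Z^6, C_1 ≅ Z^15, C_2 ≅ Z^10.

The boundary map ∂_1: C_1 → C_0 sends each edge [p,q] (with p < q) to q − p. For instance
  ∂SU = U − S.
This gives a 6×15 integer matrix of rank 5; reducing to Smith normal form yields diagonal entries (1,1,1,1,1).

∂_2: C_2 → C_1 sends each 2-simplex [p,q,r] to [q,r] − [p,r] + [p,q]. For instance
  ∂RSU = SU − RU + RS,
  ∂PSU = SU − PU + PS.
This gives a 15×10 integer matrix of rank 10; reducing to Smith normal form yields diagonal entries (1,1,1,1,1,1,1,1,1,2).

From H_k ≅ ker(∂_k) / im(∂_{k+1}) we obtain:

  H_2: rank ker ∂_2 − rank ∂_3 = (10 − 10) − 0 = 0, and there is no ∂_3, so H_2 = 0.

(K is a triangulation of the real projective plane RP^2.)

H_2 = 0.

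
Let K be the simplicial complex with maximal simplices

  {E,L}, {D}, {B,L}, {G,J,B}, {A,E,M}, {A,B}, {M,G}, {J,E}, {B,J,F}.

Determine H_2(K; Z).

Order the vertices as A < B < D < E < F < G < J < L < M. Listing each simplex with vertices in this order, K has dimension 2 with simplices:

  0-simplices (9): A, B, D, E, F, G, J, L, M
  1-simplices (13): AB, AE, AM, BF, BG, BJ, BL, EJ, EL, EM, FJ, GJ, GM
  2-simplices (3): AEM, BFJ, BGJ

giving chain groups C_0 ≅ Z^9, C_1 ≅ Z^13, C_2 ≅ Z^3.

The boundary map ∂_1: C_1 → C_0 maps an edge to its endpoints' difference, ∂[p,q] = q − p.
The resulting 9×13 matrix has rank 7, and its Smith normal form has invariant factors (1,1,1,1,1,1,1).

Boundary ∂_2: C_2 → C_1 sends each 2-simplex [p,q,r] to [q,r] − [p,r] + [p,q]. For instance
  ∂BGJ = GJ − BJ + BG,
  ∂BFJ = FJ − BJ + BF.
The 13×3 boundary matrix has rank 3 and Smith normal form diag(1,1,1).

From H_k ≅ ker(∂_k) / im(∂_{k+1}) we obtain:

  H_2: rank ker ∂_2 − rank ∂_3 = (3 − 3) − 0 = 0, and there is no ∂_3, so H_2 ≅ 0.

H_2 ≅ 0.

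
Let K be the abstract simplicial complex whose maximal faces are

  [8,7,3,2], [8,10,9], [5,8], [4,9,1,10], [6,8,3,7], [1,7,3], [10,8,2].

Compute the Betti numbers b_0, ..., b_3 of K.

b_0 = 1, b_1 = 1, b_2 = 0, b_3 = 0.

Take the total order 1 < 2 < 3 < 4 < 5 < 6 < 7 < 8 < 9 < 10 on the vertex set. Then K (dimension 3) consists of the simplices:

  0-simplices (10): [1], [2], [3], [4], [5], [6], [7], [8], [9], [10]
  1-simplices (21): [1,3], [1,4], [1,7], [1,9], [1,10], [2,3], [2,7], [2,8], [2,10], [3,6], [3,7], [3,8], [4,9], [4,10], [5,8], [6,7], [6,8], [7,8], [8,9], [8,10], [9,10]
  2-simplices (14): [1,3,7], [1,4,9], [1,4,10], [1,9,10], [2,3,7], [2,3,8], [2,7,8], [2,8,10], [3,6,7], [3,6,8], [3,7,8], [4,9,10], [6,7,8], [8,9,10]
  3-simplices (3): [1,4,9,10], [2,3,7,8], [3,6,7,8]

so the chain groups are C_0 ≅ Z^10, C_1 ≅ Z^21, C_2 ≅ Z^14, C_3 ≅ Z^3.

The boundary map ∂_1: C_1 → C_0 sends each edge [p,q] (with p < q) to q − p.
As a 10×21 matrix over Z this has rank 9, with invariant factors (1,1,1,1,1,1,1,1,1).

Boundary ∂_2: C_2 → C_1 sends each 2-simplex [p,q,r] to [q,r] − [p,r] + [p,q]. For instance
  ∂[2,3,8] = [3,8] − [2,8] + [2,3],
  ∂[3,6,7] = [6,7] − [3,7] + [3,6].
This gives a 21×14 integer matrix of rank 11; reducing to Smith normal form yields diagonal entries (1,1,1,1,1,1,1,1,1,1,1).

Boundary ∂_3: C_3 → C_2 sends each 3-simplex σ to the alternating sum Σ_i (−1)^i (σ with its i-th vertex removed). For instance
  ∂[3,6,7,8] = [6,7,8] − [3,7,8] + [3,6,8] − [3,6,7],
  ∂[1,4,9,10] = [4,9,10] − [1,9,10] + [1,4,10] − [1,4,9].
This gives a 14×3 integer matrix of rank 3; reducing to Smith normal form yields diagonal entries (1,1,1).

Computing H_k = (kernel of ∂_k) / (image of ∂_{k+1}):

  H_0: rank C_0 − rank ∂_1 = 10 − 9 = 1, and the invariant factors of ∂_1 are all 1, so H_0 = Z.
  H_1: rank ker ∂_1 − rank ∂_2 = (21 − 9) − 11 = 1, and the invariant factors of ∂_2 are all 1, so H_1 = Z.
  H_2: rank ker ∂_2 − rank ∂_3 = (14 − 11) − 3 = 0, and the invariant factors of ∂_3 are all 1, so H_2 = 0.
  H_3: rank ker ∂_3 − rank ∂_4 = (3 − 3) − 0 = 0, and there is no ∂_4, so H_3 = 0.

Hence the Betti numbers are b_0 = 1, b_1 = 1, b_2 = 0, b_3 = 0.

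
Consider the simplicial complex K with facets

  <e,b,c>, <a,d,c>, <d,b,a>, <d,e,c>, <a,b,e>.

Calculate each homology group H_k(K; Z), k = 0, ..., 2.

H_0 = Z,  H_1 = Z,  H_2 = 0.

K has 5 vertices, 10 edges, 5 triangles.
rank ∂_0 = 0, rank ∂_1 = 4 ⇒ b_0 = 5 − 0 − 4 = 1; all invariant factors of ∂_1 are 1 so no torsion. So H_0 = Z.
rank ∂_1 = 4, rank ∂_2 = 5 ⇒ b_1 = 10 − 4 − 5 = 1; all invariant factors of ∂_2 are 1 so no torsion. So H_1 = Z.
rank ∂_2 = 5, rank ∂_3 = 0 ⇒ b_2 = 5 − 5 − 0 = 0. So H_2 = 0.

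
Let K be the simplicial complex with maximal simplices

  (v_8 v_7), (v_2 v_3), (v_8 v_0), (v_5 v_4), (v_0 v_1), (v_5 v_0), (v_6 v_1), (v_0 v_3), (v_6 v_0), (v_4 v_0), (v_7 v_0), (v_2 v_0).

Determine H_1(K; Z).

We work with the vertex ordering v_0 < v_1 < v_2 < v_3 < v_4 < v_5 < v_6 < v_7 < v_8. The simplices of K, each written with vertices in increasing order, are:

  0-simplices (9): [v_0], [v_1], [v_2], [v_3], [v_4], [v_5], [v_6], [v_7], [v_8]
  1-simplices (12): [v_0,v_1], [v_0,v_2], [v_0,v_3], [v_0,v_4], [v_0,v_5], [v_0,v_6], [v_0,v_7], [v_0,v_8], [v_1,v_6], [v_2,v_3], [v_4,v_5], [v_7,v_8]

so the chain groups are C_0 ≅ Z^9, C_1 ≅ Z^12.

The boundary map ∂_1: C_1 → C_0 sends each edge [p,q] (with p < q) to q − p. For instance
  ∂[v_1,v_6] = [v_6] − [v_1].
As a 9×12 matrix over Z this has rank 8, with invariant factors (1,1,1,1,1,1,1,1).

Computing H_k = (kernel of ∂_k) / (image of ∂_{k+1}):

  H_1: rank ker ∂_1 − rank ∂_2 = (12 − 8) − 0 = 4, and there is no ∂_2, so H_1 = Z^4.

(K is a triangulation of a wedge of 4 circles.)

H_1 = Z^4.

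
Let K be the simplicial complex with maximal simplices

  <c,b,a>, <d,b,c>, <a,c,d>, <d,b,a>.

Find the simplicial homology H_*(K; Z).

K has 4 vertices, 6 edges, 4 triangles.
rank ∂_0 = 0, rank ∂_1 = 3 ⇒ b_0 = 4 − 0 − 3 = 1; all invariant factors of ∂_1 are 1 so no torsion. So H_0 = Z.
rank ∂_1 = 3, rank ∂_2 = 3 ⇒ b_1 = 6 − 3 − 3 = 0; all invariant factors of ∂_2 are 1 so no torsion. So H_1 = 0.
rank ∂_2 = 3, rank ∂_3 = 0 ⇒ b_2 = 4 − 3 − 0 = 1. So H_2 = Z.

H_0 = Z,  H_1 = 0,  H_2 = Z.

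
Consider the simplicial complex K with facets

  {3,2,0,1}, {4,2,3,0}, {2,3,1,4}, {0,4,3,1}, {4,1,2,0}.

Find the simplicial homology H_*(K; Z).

H_0 ≅ Z,  H_1 = 0,  H_2 = 0,  H_3 ≅ Z.

We work with the vertex ordering 0 < 1 < 2 < 3 < 4. The simplices of K, each written with vertices in increasing order, are:

  0-simplices (5): [0], [1], [2], [3], [4]
  1-simplices (10): [0,1], [0,2], [0,3], [0,4], [1,2], [1,3], [1,4], [2,3], [2,4], [3,4]
  2-simplices (10): [0,1,2], [0,1,3], [0,1,4], [0,2,3], [0,2,4], [0,3,4], [1,2,3], [1,2,4], [1,3,4], [2,3,4]
  3-simplices (5): [0,1,2,3], [0,1,2,4], [0,1,3,4], [0,2,3,4], [1,2,3,4]

Hence C_0 ≅ Z^5, C_1 ≅ Z^10, C_2 ≅ Z^10, C_3 ≅ Z^5.

The boundary map ∂_1: C_1 → C_0 is given by ∂[p,q] = [q] − [p]. For instance
  ∂[1,4] = [4] − [1].
This gives a 5×10 integer matrix of rank 4; reducing to Smith normal form yields diagonal entries (1,1,1,1).

∂_2: C_2 → C_1 sends each 2-simplex [p,q,r] to [q,r] − [p,r] + [p,q]. For instance
  ∂[2,3,4] = [3,4] − [2,4] + [2,3],
  ∂[1,3,4] = [3,4] − [1,4] + [1,3].
The 10×10 boundary matrix has rank 6 and Smith normal form diag(1,1,1,1,1,1).

∂_3: C_3 → C_2 sends each 3-simplex σ to the alternating sum Σ_i (−1)^i (σ with its i-th vertex removed). For instance
  ∂[0,2,3,4] = [2,3,4] − [0,3,4] + [0,2,4] − [0,2,3],
  ∂[0,1,2,4] = [1,2,4] − [0,2,4] + [0,1,4] − [0,1,2].
This gives a 10×5 integer matrix of rank 4; reducing to Smith normal form yields diagonal entries (1,1,1,1).

Reading off H_k = ker ∂_k / im ∂_{k+1}:

  H_0: rank C_0 − rank ∂_1 = 5 − 4 = 1, and the invariant factors of ∂_1 are all 1, so H_0 ≅ Z.
  H_1: rank ker ∂_1 − rank ∂_2 = (10 − 4) − 6 = 0, and the invariant factors of ∂_2 are all 1, so H_1 ≅ 0.
  H_2: rank ker ∂_2 − rank ∂_3 = (10 − 6) − 4 = 0, and the invariant factors of ∂_3 are all 1, so H_2 ≅ 0.
  H_3: rank ker ∂_3 − rank ∂_4 = (5 − 4) − 0 = 1, and there is no ∂_4, so H_3 ≅ Z.

(K is a triangulation of the 3-sphere S^3.)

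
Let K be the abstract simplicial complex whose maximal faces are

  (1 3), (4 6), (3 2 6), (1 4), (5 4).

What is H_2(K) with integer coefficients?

We work with the vertex ordering 1 < 2 < 3 < 4 < 5 < 6. The simplices of K, each written with vertices in increasing order, are:

  0-simplices (6): [1], [2], [3], [4], [5], [6]
  1-simplices (7): [1,3], [1,4], [2,3], [2,6], [3,6], [4,5], [4,6]
  2-simplices (1): [2,3,6]

so the chain groups are C_0 ≅ Z^6, C_1 ≅ Z^7, C_2 ≅ Z^1.

Boundary ∂_1: C_1 → C_0 maps an edge to its endpoints' difference, ∂[p,q] = q − p. For instance
  ∂[2,6] = [6] − [2].
The 6×7 boundary matrix has rank 5 and Smith normal form diag(1,1,1,1,1).

Boundary ∂_2: C_2 → C_1 acts by ∂[p,q,r] = [q,r] − [p,r] + [p,q]. For instance
  ∂[2,3,6] = [3,6] − [2,6] + [2,3].
The resulting 7×1 matrix has rank 1, and its Smith normal form has invariant factors (1).

Computing H_k = (kernel of ∂_k) / (image of ∂_{k+1}):

  H_2: rank ker ∂_2 − rank ∂_3 = (1 − 1) − 0 = 0, and there is no ∂_3, so H_2 = 0.

H_2 ≅ 0.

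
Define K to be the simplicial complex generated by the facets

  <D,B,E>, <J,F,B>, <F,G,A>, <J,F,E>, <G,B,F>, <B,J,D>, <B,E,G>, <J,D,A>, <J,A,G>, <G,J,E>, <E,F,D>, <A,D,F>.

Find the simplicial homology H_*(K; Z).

H_0 ≅ Z,  H_1 ≅ Z/2,  H_2 = 0.

Take the total order A < B < D < E < F < G < J on the vertex set. Then K (dimension 2) consists of the simplices:

  0-simplices (7): A, B, D, E, F, G, J
  1-simplices (18): AD, AF, AG, AJ, BD, BE, BF, BG, BJ, DE, DF, DJ, EF, EG, EJ, FG, FJ, GJ
  2-simplices (12): ADF, ADJ, AFG, AGJ, BDE, BDJ, BEG, BFG, BFJ, DEF, EFJ, EGJ

so the chain groups are C_0 ≅ Z^7, C_1 ≅ Z^18, C_2 ≅ Z^12.

∂_1: C_1 → C_0 sends each edge [p,q] (with p < q) to q − p.
This gives a 7×18 integer matrix of rank 6; reducing to Smith normal form yields diagonal entries (1,1,1,1,1,1).

Boundary ∂_2: C_2 → C_1 acts by ∂[p,q,r] = [q,r] − [p,r] + [p,q]. For instance
  ∂BFJ = FJ − BJ + BF,
  ∂BFG = FG − BG + BF.
The resulting 18×12 matrix has rank 12, and its Smith normal form has invariant factors (1,1,1,1,1,1,1,1,1,1,1,2).

Now H_k = ker ∂_k / im ∂_{k+1}, so:

  H_0: rank C_0 − rank ∂_1 = 7 − 6 = 1, and the invariant factors of ∂_1 are all 1, so H_0 ≅ Z.
  H_1: rank ker ∂_1 − rank ∂_2 = (18 − 6) − 12 = 0, and ∂_2 has invariant factor 2 > 1, so H_1 ≅ Z/2.
  H_2: rank ker ∂_2 − rank ∂_3 = (12 − 12) − 0 = 0, and there is no ∂_3, so H_2 ≅ 0.

As a check, the Euler characteristic is 7 − 18 + 12 = 1, which agrees with 1 − 0 + 0 = 1.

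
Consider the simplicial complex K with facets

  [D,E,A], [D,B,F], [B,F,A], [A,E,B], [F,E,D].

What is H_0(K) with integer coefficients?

H_0 ≅ Z.

Fix the vertex order A < B < D < E < F and write every simplex with vertices in increasing order. Then dim K = 2 and the simplices of K are:

  0-simplices (5): A, B, D, E, F
  1-simplices (10): AB, AD, AE, AF, BD, BE, BF, DE, DF, EF
  2-simplices (5): ABE, ABF, ADE, BDF, DEF

Hence C_0 ≅ Z^5, C_1 ≅ Z^10, C_2 ≅ Z^5.

∂_1: C_1 → C_0 is given by ∂[p,q] = [q] − [p]. For instance
  ∂EF = F − E.
The resulting 5×10 matrix has rank 4, and its Smith normal form has invariant factors (1,1,1,1).

The boundary map ∂_2: C_2 → C_1 maps a triangle to the signed sum of its edges. For instance
  ∂ABE = BE − AE + AB,
  ∂DEF = EF − DF + DE.
As a 10×5 matrix over Z this has rank 5, with invariant factors (1,1,1,1,1).

Reading off H_k = ker ∂_k / im ∂_{k+1}:

  H_0: rank C_0 − rank ∂_1 = 5 − 4 = 1, and the invariant factors of ∂_1 are all 1, so H_0 ≅ Z.

(K is a triangulation of the Möbius band.)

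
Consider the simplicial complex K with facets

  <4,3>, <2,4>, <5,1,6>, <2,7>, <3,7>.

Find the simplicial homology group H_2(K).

H_2 = 0.

Take the total order 1 < 2 < 3 < 4 < 5 < 6 < 7 on the vertex set. Then K (dimension 2) consists of the simplices:

  0-simplices (7): [1], [2], [3], [4], [5], [6], [7]
  1-simplices (7): [1,5], [1,6], [2,4], [2,7], [3,4], [3,7], [5,6]
  2-simplices (1): [1,5,6]

Hence C_0 ≅ Z^7, C_1 ≅ Z^7, C_2 ≅ Z^1.

The boundary map ∂_1: C_1 → C_0 maps an edge to its endpoints' difference, ∂[p,q] = q − p. For instance
  ∂[2,7] = [7] − [2].
This gives a 7×7 integer matrix of rank 5; reducing to Smith normal form yields diagonal entries (1,1,1,1,1).

Boundary ∂_2: C_2 → C_1 sends each 2-simplex [p,q,r] to [q,r] − [p,r] + [p,q]. For instance
  ∂[1,5,6] = [5,6] − [1,6] + [1,5].
The 7×1 boundary matrix has rank 1 and Smith normal form diag(1).

Reading off H_k = ker ∂_k / im ∂_{k+1}:

  H_2: rank ker ∂_2 − rank ∂_3 = (1 − 1) − 0 = 0, and there is no ∂_3, so H_2 ≅ 0.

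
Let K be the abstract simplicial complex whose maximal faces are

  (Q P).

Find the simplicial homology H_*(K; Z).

Take the total order P < Q on the vertex set. Then K (dimension 1) consists of the simplices:

  0-simplices (2): P, Q
  1-simplices (1): PQ

so the chain groups are C_0 ≅ Z^2, C_1 ≅ Z^1.

The boundary map ∂_1: C_1 → C_0 maps an edge to its endpoints' difference, ∂[p,q] = q − p. For instance
  ∂PQ = Q − P.
This gives a 2×1 integer matrix of rank 1; reducing to Smith normal form yields diagonal entries (1).

Now H_k = ker ∂_k / im ∂_{k+1}, so:

  H_0: rank C_0 − rank ∂_1 = 2 − 1 = 1, and the invariant factors of ∂_1 are all 1, so H_0 ≅ Z.
  H_1: rank ker ∂_1 − rank ∂_2 = (1 − 1) − 0 = 0, and there is no ∂_2, so H_1 ≅ 0.

H_0 = Z,  H_1 = 0.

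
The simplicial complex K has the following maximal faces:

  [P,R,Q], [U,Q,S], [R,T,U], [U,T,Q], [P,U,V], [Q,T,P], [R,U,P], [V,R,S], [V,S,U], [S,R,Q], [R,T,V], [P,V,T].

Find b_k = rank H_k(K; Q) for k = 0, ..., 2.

b_0 = 1, b_1 = 0, b_2 = 0.

Take the total order P < Q < R < S < T < U < V on the vertex set. Then K (dimension 2) consists of the simplices:

  0-simplices (7): P, Q, R, S, T, U, V
  1-simplices (18): PQ, PR, PT, PU, PV, QR, QS, QT, QU, RS, RT, RU, RV, SU, SV, TU, TV, UV
  2-simplices (12): PQR, PQT, PRU, PTV, PUV, QRS, QSU, QTU, RSV, RTU, RTV, SUV

so the chain groups are C_0 ≅ Z^7, C_1 ≅ Z^18, C_2 ≅ Z^12.

Boundary ∂_1: C_1 → C_0 maps an edge to its endpoints' difference, ∂[p,q] = q − p. For instance
  ∂SU = U − S.
This gives a 7×18 integer matrix of rank 6; reducing to Smith normal form yields diagonal entries (1,1,1,1,1,1).

Boundary ∂_2: C_2 → C_1 sends each 2-simplex [p,q,r] to [q,r] − [p,r] + [p,q]. For instance
  ∂QRS = RS − QS + QR,
  ∂RSV = SV − RV + RS.
The resulting 18×12 matrix has rank 12, and its Smith normal form has invariant factors (1,1,1,1,1,1,1,1,1,1,1,2).

Reading off H_k = ker ∂_k / im ∂_{k+1}:

  H_0: rank C_0 − rank ∂_1 = 7 − 6 = 1, and the invariant factors of ∂_1 are all 1, so H_0 ≅ Z.
  H_1: rank ker ∂_1 − rank ∂_2 = (18 − 6) − 12 = 0, and ∂_2 has invariant factor 2 > 1, so H_1 ≅ Z/2.
  H_2: rank ker ∂_2 − rank ∂_3 = (12 − 12) − 0 = 0, and there is no ∂_3, so H_2 ≅ 0.

As a check, the Euler characteristic is 7 − 18 + 12 = 1, which agrees with 1 − 0 + 0 = 1.

Hence the Betti numbers are b_0 = 1, b_1 = 0, b_2 = 0.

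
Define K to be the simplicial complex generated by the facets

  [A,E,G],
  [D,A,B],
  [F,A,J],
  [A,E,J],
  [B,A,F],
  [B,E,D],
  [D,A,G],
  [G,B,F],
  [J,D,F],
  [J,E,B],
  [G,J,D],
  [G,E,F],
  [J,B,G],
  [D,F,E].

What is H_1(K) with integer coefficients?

K has 7 vertices, 21 edges, 14 triangles.
rank ∂_1 = 6, rank ∂_2 = 13 ⇒ b_1 = 21 − 6 − 13 = 2; all invariant factors of ∂_2 are 1 so no torsion. So H_1 ≅ Z^2.

H_1 = Z^2.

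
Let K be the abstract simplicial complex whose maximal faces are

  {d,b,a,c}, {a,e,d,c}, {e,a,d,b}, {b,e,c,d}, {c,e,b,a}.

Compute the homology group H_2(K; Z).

Take the total order a < b < c < d < e on the vertex set. Then K (dimension 3) consists of the simplices:

  0-simplices (5): a, b, c, d, e
  1-simplices (10): ab, ac, ad, ae, bc, bd, be, cd, ce, de
  2-simplices (10): abc, abd, abe, acd, ace, ade, bcd, bce, bde, cde
  3-simplices (5): abcd, abce, abde, acde, bcde

so the chain groups are C_0 ≅ Z^5, C_1 ≅ Z^10, C_2 ≅ Z^10, C_3 ≅ Z^5.

The boundary map ∂_1: C_1 → C_0 sends each edge [p,q] (with p < q) to q − p. For instance
  ∂ae = e − a.
As a 5×10 matrix over Z this has rank 4, with invariant factors (1,1,1,1).

Boundary ∂_2: C_2 → C_1 sends each 2-simplex [p,q,r] to [q,r] − [p,r] + [p,q]. For instance
  ∂abe = be − ae + ab,
  ∂acd = cd − ad + ac.
As a 10×10 matrix over Z this has rank 6, with invariant factors (1,1,1,1,1,1).

∂_3: C_3 → C_2 sends each 3-simplex σ to the alternating sum Σ_i (−1)^i (σ with its i-th vertex removed). For instance
  ∂bcde = cde − bde + bce − bcd,
  ∂abcd = bcd − acd + abd − abc.
This gives a 10×5 integer matrix of rank 4; reducing to Smith normal form yields diagonal entries (1,1,1,1).

From H_k ≅ ker(∂_k) / im(∂_{k+1}) we obtain:

  H_2: rank ker ∂_2 − rank ∂_3 = (10 − 6) − 4 = 0, and the invariant factors of ∂_3 are all 1, so H_2 ≅ 0.

(K is a triangulation of the 3-sphere S^3.)

H_2 ≅ 0.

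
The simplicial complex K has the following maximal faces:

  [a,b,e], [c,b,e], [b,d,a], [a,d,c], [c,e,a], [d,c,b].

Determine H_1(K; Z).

H_1 ≅ 0.

K has 5 vertices, 9 edges, 6 triangles.
rank ∂_1 = 4, rank ∂_2 = 5 ⇒ b_1 = 9 − 4 − 5 = 0; all invariant factors of ∂_2 are 1 so no torsion. So H_1 ≅ 0.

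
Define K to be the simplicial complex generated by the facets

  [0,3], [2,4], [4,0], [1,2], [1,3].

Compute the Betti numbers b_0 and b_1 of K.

b_0 = 1, b_1 = 1.

Fix the vertex order 0 < 1 < 2 < 3 < 4 and write every simplex with vertices in increasing order. Then dim K = 1 and the simplices of K are:

  0-simplices (5): [0], [1], [2], [3], [4]
  1-simplices (5): [0,3], [0,4], [1,2], [1,3], [2,4]

so the chain groups are C_0 ≅ Z^5, C_1 ≅ Z^5.

Boundary ∂_1: C_1 → C_0 maps an edge to its endpoints' difference, ∂[p,q] = q − p.
The 5×5 boundary matrix has rank 4 and Smith normal form diag(1,1,1,1).

Reading off H_k = ker ∂_k / im ∂_{k+1}:

  H_0: rank C_0 − rank ∂_1 = 5 − 4 = 1, and the invariant factors of ∂_1 are all 1, so H_0 = Z.
  H_1: rank ker ∂_1 − rank ∂_2 = (5 − 4) − 0 = 1, and there is no ∂_2, so H_1 = Z.

(K is a triangulation of the circle S^1.)

Hence the Betti numbers are b_0 = 1, b_1 = 1.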